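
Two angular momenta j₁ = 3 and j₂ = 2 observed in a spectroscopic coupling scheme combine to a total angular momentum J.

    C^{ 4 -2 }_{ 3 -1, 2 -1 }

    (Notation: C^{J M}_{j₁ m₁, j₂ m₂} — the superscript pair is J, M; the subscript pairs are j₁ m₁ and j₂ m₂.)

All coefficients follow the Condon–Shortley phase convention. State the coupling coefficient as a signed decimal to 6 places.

√[9·1!5!3!/10! · 2!4!1!3!2!6!] = √(5184/7)
  +(−1)^0/∏(0,1,4,1,1,2)! = 1/48  (running 1/48)
  +(−1)^1/∏(1,0,3,0,2,3)! = -1/72  (running 1/144)
⟨..|..⟩ = √(5184/7)·(1/144) = +0.188982

+√(1/28) ≈ +0.188982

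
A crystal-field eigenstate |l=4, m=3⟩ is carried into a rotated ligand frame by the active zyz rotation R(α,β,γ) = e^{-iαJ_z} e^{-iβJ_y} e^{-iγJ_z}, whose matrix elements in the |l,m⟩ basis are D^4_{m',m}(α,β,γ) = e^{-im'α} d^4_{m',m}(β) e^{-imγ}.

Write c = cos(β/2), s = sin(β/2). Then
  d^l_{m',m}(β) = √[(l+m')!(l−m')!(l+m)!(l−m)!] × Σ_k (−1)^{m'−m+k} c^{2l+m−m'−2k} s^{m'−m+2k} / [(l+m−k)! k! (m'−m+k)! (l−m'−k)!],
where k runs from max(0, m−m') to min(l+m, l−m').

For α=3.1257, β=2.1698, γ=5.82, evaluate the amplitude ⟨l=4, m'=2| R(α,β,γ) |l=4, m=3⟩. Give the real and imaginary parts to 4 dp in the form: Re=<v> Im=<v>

Re=-0.0233 Im=-0.1546

Split into d^4_{2,3}(β=2.1698) × two z-phases.
c=cos(2.169800/2)=0.467001, s=sin(2.169800/2)=0.884257; N=√[720·2·5040·1]=2693.993318
k∈{1,2} keeps every argument non-negative
  k=1: (−1)^0·2693.9933/(720)·0.4670^7·0.8843^1 = +0.016028
  k=2: (−1)^1·2693.9933/(240)·0.4670^5·0.8843^3 = -0.172389
d^4_{2,3}(2.1698) = +0.016028 -0.172389 = -0.156362
Phases: e^{-i·(2)·3.1257}=+0.999495+0.031780i, e^{-i·(3)·5.8200}=+0.180250+0.983621i ⇒ D=-0.023282-0.154619i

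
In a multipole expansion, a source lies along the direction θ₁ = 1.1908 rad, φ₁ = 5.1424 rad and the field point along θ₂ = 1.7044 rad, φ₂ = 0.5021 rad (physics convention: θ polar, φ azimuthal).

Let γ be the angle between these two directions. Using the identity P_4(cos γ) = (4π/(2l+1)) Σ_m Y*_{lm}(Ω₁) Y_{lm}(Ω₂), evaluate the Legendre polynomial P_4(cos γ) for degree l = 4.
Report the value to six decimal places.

Expand P_4 via completeness: Σ_{m} conj(Y_{4,m}) at Ω₁ times Y_{4,m} at Ω₂ —
  m=-4: (-0.048942+0.325483i) × (-0.180936-0.386734i) = +0.134731-0.039964i  (running Σ = +0.134731-0.039964i)
  m=-3: (-0.357272+0.103030i) × (-0.010461+0.161975i) = -0.012951-0.058947i  (running Σ = +0.121780-0.098911i)
  m=-2: (+0.006954+0.008077i) × (-0.154467+0.242805i) = -0.003035+0.000441i  (running Σ = +0.118745-0.098471i)
  m=-1: (-0.138379+0.301719i) × (+0.157444-0.086442i) = +0.004294+0.059465i  (running Σ = +0.123039-0.039005i)
  m=0: (-0.049180-0.000000i) × (+0.262211+0.000000i) = -0.012895-0.000000i  (running Σ = +0.110143-0.039005i)
  m=1: (+0.138379+0.301719i) × (-0.157444-0.086442i) = +0.004294-0.059465i  (running Σ = +0.114438-0.098471i)
  m=2: (+0.006954-0.008077i) × (-0.154467-0.242805i) = -0.003035-0.000441i  (running Σ = +0.111402-0.098911i)
  m=3: (+0.357272+0.103030i) × (+0.010461+0.161975i) = -0.012951+0.058947i  (running Σ = +0.098451-0.039964i)
  m=4: (-0.048942-0.325483i) × (-0.180936+0.386734i) = +0.134731+0.039964i  (running Σ = +0.233182-0.000000i)
Accumulated sum +0.233182-0.000000i; after 4π/(2l+1) scaling, +0.325584-0.000000i ⇒ P_4 = 0.325584

0.325584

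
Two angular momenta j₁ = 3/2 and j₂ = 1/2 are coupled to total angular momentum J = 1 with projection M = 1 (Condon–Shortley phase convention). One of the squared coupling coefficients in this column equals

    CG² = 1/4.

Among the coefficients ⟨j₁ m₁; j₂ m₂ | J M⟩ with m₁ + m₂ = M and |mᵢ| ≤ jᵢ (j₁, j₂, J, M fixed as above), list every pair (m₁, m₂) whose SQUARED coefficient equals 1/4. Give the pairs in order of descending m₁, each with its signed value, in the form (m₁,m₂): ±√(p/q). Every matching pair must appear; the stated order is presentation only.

(1/2,1/2): −√(1/4)

Admissible pairs with m₁+m₂ = M = 1: (1/2,1/2), (3/2,-1/2)
  (m₁,m₂)=(3/2,-1/2): CG² = 3/4, CG = +√(3/4)
  (m₁,m₂)=(1/2,1/2): CG² = 1/4, CG = −√(1/4)   ← matches the target
Pairs with CG² = 1/4: (1/2,1/2): −√(1/4)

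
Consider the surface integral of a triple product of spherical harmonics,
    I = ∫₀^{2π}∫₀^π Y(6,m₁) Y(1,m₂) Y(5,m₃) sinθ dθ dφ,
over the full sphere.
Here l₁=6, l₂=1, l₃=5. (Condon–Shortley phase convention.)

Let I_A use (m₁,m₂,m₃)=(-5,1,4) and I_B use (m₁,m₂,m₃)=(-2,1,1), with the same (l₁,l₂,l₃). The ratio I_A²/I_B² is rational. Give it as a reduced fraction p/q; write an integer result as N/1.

55/28

l's match ⇒ only the (l;m) 3-j factors differ between A and B.
A: triangle coeff Δ(6,1,5) = 1/858; Σ_t [2,2]: t=2:+1/725760 = 1/725760; (3j)²=5/78 [(6 1 5; -5 1 4)], sign=-1
B: triangle coeff Δ(6,1,5) = 1/858; Σ_t [2,2]: t=2:+1/34560 = 1/34560; (3j)²=14/429 [(6 1 5; -2 1 1)], sign=+1
I_A²/I_B² = (5/78)/(14/429) = 55/28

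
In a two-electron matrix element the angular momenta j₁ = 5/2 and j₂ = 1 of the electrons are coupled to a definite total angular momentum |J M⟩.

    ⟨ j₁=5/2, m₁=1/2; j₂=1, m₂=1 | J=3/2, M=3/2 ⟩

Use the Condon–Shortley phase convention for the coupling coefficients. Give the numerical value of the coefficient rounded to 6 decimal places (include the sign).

+0.258199  (= +√(1/15))

j₁+j₂−J=2  J+j₁−j₂=3  J−j₁+j₂=0  j₁+j₂+J+1=6
(j₁±m₁, j₂±m₂, J±M) = (3,2,2,0,3,0)
P² = 48/5
sum k=2..2:
  [2] +1/12 = 1/12
S = 1/12
C² = P²·S² = 1/15 ; C = +0.258199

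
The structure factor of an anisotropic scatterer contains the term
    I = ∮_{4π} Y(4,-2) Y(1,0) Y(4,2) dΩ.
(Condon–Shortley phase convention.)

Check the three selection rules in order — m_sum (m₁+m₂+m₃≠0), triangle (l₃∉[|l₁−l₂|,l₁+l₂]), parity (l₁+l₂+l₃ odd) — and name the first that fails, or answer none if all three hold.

azimuthal sum: -2 + 0 + 2 = 0  ✓
3 ≤ 4 ≤ 5 (triangle on l)  ✓
L = 4 + 1 + 4 = 9 (odd)  ✗

parity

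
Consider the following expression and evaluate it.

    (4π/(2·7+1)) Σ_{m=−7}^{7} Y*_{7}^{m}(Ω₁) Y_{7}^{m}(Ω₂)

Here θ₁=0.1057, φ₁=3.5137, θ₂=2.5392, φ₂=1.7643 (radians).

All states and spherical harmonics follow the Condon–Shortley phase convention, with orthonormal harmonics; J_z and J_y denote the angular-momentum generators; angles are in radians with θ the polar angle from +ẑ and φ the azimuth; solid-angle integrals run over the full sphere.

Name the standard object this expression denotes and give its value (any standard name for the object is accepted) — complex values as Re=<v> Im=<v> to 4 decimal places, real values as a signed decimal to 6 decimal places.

This sum is the spherical-harmonic addition theorem: it equals the Legendre polynomial P_l(cos γ) of the angle γ between the two directions.
Expand P_7 via completeness: Σ_{m} conj(Y_{7,m}) at Ω₁ times Y_{7,m} at Ω₂ —
  term(m=-7) = (0.000000, -0.000000)   from Y*(Ω₁)=(0.000000, -0.000000), Y(Ω₂)=(0.009158, 0.002012)
  term(m=-6) = (0.000000, 0.000000)   from Y*(Ω₁)=(-0.000002, 0.000002), Y(Ω₂)=(0.020325, -0.046794)
  term(m=-5) = (-0.000007, 0.000006)   from Y*(Ω₁)=(0.000016, -0.000054), Y(Ω₂)=(-0.138113, -0.095154)
  term(m=-4) = (-0.000244, -0.000212)   from Y*(Ω₁)=(0.000073, 0.000888), Y(Ω₂)=(-0.259687, 0.253841)
  term(m=-3) = (0.002496, -0.004204)   from Y*(Ω₁)=(-0.004424, -0.009055), Y(Ω₂)=(0.266104, 0.405708)
  term(m=-2) = (0.019283, 0.007197)   from Y*(Ω₁)=(0.058677, 0.054032), Y(Ω₂)=(0.238957, -0.097390)
  term(m=-1) = (0.018641, -0.103258)   from Y*(Ω₁)=(-0.372201, -0.145266), Y(Ω₂)=(0.050501, 0.257715)
  term(m=+0) = (0.329919, 0.000000)   from Y*(Ω₁)=(0.928150, -0.000000), Y(Ω₂)=(0.355459, 0.000000)
  term(m=+1) = (0.018641, 0.103258)   from Y*(Ω₁)=(0.372201, -0.145266), Y(Ω₂)=(-0.050501, 0.257715)
  term(m=+2) = (0.019283, -0.007197)   from Y*(Ω₁)=(0.058677, -0.054032), Y(Ω₂)=(0.238957, 0.097390)
  term(m=+3) = (0.002496, 0.004204)   from Y*(Ω₁)=(0.004424, -0.009055), Y(Ω₂)=(-0.266104, 0.405708)
  term(m=+4) = (-0.000244, 0.000212)   from Y*(Ω₁)=(0.000073, -0.000888), Y(Ω₂)=(-0.259687, -0.253841)
  term(m=+5) = (-0.000007, -0.000006)   from Y*(Ω₁)=(-0.000016, -0.000054), Y(Ω₂)=(0.138113, -0.095154)
  term(m=+6) = (0.000000, -0.000000)   from Y*(Ω₁)=(-0.000002, -0.000002), Y(Ω₂)=(0.020325, 0.046794)
  term(m=+7) = (0.000000, 0.000000)   from Y*(Ω₁)=(-0.000000, -0.000000), Y(Ω₂)=(-0.009158, 0.002012)
Accumulated sum (0.410256, -0.000000); after 4π/(2l+1) scaling, (0.343696, -0.000000) ⇒ P_7 = 0.343696

Legendre polynomial (addition theorem), +0.343696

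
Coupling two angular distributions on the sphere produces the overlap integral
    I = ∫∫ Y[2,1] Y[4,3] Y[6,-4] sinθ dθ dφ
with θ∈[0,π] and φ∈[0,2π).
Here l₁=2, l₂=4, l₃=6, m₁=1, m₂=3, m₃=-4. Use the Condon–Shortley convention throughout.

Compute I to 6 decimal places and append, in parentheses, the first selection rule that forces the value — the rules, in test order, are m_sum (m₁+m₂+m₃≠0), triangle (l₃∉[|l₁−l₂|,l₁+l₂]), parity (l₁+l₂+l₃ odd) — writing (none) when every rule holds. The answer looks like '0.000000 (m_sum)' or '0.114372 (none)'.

m-sum 0 ✓  L=12 even ✓  2≤6≤6 ✓
Π(2lᵢ+1) = 5×9×13 = 585
triangle coeff Δ(2,4,6) = 1/6435
Σ_t [0,0]: t=0:+1/2304 = 1/2304
(3j)²=5/143 [(2 4 6; 0 0 0)], sign=+1
Σ_t [0,0]: t=0:+1/30240 = 1/30240
(3j)²=16/429 [(2 4 6; 1 3 -4)], sign=+1
⇒ 4πI² = 1200/1573
I = (+1)√(1200/1573/(4π)) = 0.24638901
No selection rule forces the value: the integral is nonzero (none).

0.246389 (none)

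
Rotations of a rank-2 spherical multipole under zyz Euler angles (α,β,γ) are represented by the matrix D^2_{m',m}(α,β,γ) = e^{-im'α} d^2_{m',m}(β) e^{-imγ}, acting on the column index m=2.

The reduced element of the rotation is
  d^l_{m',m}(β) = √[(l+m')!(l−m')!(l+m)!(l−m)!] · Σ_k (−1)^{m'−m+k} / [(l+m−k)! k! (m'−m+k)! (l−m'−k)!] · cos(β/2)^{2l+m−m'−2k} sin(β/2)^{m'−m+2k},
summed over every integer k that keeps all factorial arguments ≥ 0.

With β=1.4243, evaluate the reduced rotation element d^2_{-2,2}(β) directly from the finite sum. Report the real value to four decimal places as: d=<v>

d=0.1823

d^2_{-2,2}(β=1.4243) via the finite sum:
Half-angle: c=0.756959, s=0.653463. N=√(1·24·24·1)=24.000000
Admissible k: 4..4 (factorial args all ≥0)
  k=4: (−1)^0·24.0000/(24)·0.7570^0·0.6535^4 = +0.182341
d^2_{-2,2}(1.4243) = +0.182341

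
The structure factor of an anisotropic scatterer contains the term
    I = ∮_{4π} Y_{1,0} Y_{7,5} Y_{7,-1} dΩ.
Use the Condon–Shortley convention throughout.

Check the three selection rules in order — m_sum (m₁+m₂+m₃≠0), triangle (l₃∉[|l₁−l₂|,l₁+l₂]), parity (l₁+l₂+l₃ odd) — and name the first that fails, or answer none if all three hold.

azimuthal sum: 0 + 5 − 1 = 4  ✗
6 ≤ 7 ≤ 8 (triangle on l)
L = 1 + 7 + 7 = 15 (odd)

m_sum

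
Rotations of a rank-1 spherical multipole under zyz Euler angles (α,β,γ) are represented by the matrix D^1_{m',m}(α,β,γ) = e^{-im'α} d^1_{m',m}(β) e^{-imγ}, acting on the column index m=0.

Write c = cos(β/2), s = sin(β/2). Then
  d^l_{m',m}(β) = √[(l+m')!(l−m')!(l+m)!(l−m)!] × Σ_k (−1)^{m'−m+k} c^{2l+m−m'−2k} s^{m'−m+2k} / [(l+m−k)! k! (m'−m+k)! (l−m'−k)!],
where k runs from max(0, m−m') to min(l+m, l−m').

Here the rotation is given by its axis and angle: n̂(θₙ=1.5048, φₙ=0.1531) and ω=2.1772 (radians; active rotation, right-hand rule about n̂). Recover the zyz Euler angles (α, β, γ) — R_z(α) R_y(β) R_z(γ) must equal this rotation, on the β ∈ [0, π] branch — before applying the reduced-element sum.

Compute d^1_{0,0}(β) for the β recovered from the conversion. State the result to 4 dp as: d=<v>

d=-0.5631

Axis–angle → zyz. n̂ = (sinθₙcosφₙ, sinθₙsinφₙ, cosθₙ) = (+0.986152, +0.152171, +0.065948), ω = 2.1772.
R = I cosω + sinω [n̂]ₓ + (1−cosω) n̂n̂ᵀ gives
  R = [+0.956819, +0.181397, +0.227139; +0.289777, -0.533563, -0.794569; -0.022939, +0.826078, -0.563088]
β = atan2(√(R₁₃²+R₂₃²), R₃₃) = 2.168914; α = atan2(R₂₃, R₁₃) mod 2π = 4.990827; γ = atan2(R₃₂, −R₃₁) mod 2π = 1.543035
d^1_{0,0}(β=2.1689) via the finite sum:
c=cos(2.168914/2)=0.467393, s=sin(2.168914/2)=0.884050; N=√[1·1·1·1]=1.000000
The bounds max(0,m−m')=0 and min(l+m,l−m')=1 give 2 terms
  k=0: (−1)^0·1.0000/(1)·0.4674^2·0.8840^0 = +0.218456
  k=1: (−1)^1·1.0000/(1)·0.4674^0·0.8840^2 = -0.781544
d^1_{0,0}(2.1689) = +0.218456 -0.781544 = -0.563088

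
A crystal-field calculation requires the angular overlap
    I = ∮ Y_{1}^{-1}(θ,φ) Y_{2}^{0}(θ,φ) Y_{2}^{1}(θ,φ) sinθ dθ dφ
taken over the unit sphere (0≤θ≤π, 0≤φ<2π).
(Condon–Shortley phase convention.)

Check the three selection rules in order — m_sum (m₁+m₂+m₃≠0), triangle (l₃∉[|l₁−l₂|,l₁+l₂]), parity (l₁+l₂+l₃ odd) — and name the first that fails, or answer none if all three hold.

Σmᵢ = 0  ✓
l₃∈[|l₁−l₂|,l₁+l₂]=[1,3], have l₃=2  ✓
Σlᵢ = 5 ⇒ odd  ✗

parity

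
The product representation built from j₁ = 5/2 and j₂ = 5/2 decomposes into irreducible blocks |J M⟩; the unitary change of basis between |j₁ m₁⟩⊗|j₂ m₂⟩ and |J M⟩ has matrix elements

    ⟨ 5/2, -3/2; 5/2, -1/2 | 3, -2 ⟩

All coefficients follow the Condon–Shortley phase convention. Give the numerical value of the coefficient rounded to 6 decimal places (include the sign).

j₁+j₂−J=2  J+j₁−j₂=3  J−j₁+j₂=3  j₁+j₂+J+1=9
(j₁±m₁, j₂±m₂, J±M) = (1,4,2,3,1,5)
P² = 48
sum k=1..2:
  [1] −1/12 = -1/12
  [2] +1/24 = 1/24
S = -1/24
C² = P²·S² = 1/12 ; C = -0.288675

−√(1/12) = -0.288675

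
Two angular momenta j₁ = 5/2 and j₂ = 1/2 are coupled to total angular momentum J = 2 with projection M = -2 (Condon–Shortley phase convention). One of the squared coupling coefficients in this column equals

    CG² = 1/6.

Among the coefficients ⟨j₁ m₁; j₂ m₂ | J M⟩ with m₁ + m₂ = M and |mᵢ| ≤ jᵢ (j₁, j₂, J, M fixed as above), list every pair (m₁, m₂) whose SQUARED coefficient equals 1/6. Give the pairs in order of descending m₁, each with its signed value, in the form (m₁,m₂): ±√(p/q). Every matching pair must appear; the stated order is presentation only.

(-3/2,-1/2): +√(1/6)

Admissible pairs with m₁+m₂ = M = -2: (-5/2,1/2), (-3/2,-1/2)
  (m₁,m₂)=(-3/2,-1/2): CG² = 1/6, CG = +√(1/6)   ← matches the target
  (m₁,m₂)=(-5/2,1/2): CG² = 5/6, CG = −√(5/6)
Pairs with CG² = 1/6: (-3/2,-1/2): +√(1/6)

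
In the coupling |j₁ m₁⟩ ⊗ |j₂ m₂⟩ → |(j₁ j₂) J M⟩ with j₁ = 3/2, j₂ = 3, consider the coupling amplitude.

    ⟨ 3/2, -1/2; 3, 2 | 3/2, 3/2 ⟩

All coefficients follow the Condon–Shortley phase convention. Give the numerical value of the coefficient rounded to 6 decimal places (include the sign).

+0.534522

triangle: 3!×0!×3!/7! = 36/5040
(j±m)!: 1!×2!×5!×1!×3!×0! = 1440
prefactor² = (2J+1)×Δ×N² = 288/7
  k=2: +1/(2!×1!×0!×3!×0!×0!) = 1/12
Σ = 1/12  ⇒  CG² = 288/7×(1/12)² = 2/7
CG = +√(2/7) = +0.534522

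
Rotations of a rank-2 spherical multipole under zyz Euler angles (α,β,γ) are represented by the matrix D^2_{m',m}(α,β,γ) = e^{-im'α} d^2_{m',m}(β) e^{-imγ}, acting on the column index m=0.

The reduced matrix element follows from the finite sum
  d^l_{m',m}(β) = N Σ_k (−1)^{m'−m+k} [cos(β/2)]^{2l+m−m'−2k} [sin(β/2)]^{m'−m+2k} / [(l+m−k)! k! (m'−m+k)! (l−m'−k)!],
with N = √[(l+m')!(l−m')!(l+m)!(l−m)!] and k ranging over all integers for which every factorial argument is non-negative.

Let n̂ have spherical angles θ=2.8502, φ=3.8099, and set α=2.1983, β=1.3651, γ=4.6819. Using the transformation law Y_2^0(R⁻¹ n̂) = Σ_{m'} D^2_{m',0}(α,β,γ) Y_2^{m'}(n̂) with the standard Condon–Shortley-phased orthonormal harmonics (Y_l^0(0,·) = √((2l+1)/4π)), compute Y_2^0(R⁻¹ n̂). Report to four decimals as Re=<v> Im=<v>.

Re=-0.2748 Im=0.0000

Need the full column D^2_{m',0} for m'=−2..2 at α=2.1983, β=1.3651, γ=4.6819.
cos(β/2)=0.775967, sin(β/2)=0.630774
d^2_{-2,0}: single k=2 term ⇒ +0.586826;  D = -0.182248-0.557808i
d^2_{-1,0}: k∈[1..2] ⇒ +0.721903 -0.477023 = +0.244879;  D = -0.143775+0.198229i
d^2_{0,0}: k∈[0..2] ⇒ +0.362554 -0.958282 +0.158305 = -0.437424;  D = -0.437424+0.000000i
d^2_{1,0}: k∈[0..1] ⇒ -0.721903 +0.477023 = -0.244879;  D = +0.143775+0.198229i
d^2_{2,0}: single k=0 term ⇒ +0.586826;  D = -0.182248+0.557808i
Y_2^{m'}(θ=2.8502,φ=3.8099) and Σ D·Y over m':
  (-0.1822-0.5578i)·(+0.0074-0.0310i)  (-0.1438+0.1982i)·(+0.1669-0.1317i)  (-0.4374+0.0000i)·(+0.5527+0.0000i)  (+0.1438+0.1982i)·(-0.1669-0.1317i)  (-0.1822+0.5578i)·(+0.0074+0.0310i)
Y_2^0(R⁻¹ n̂) = -0.274806+0.000000i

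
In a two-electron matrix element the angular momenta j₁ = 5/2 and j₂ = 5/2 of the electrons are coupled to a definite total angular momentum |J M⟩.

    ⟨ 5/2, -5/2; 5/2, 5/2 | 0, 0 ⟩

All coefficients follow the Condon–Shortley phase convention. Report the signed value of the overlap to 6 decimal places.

−√(1/6) ≈ -0.408248

j₁+j₂−J=5  J+j₁−j₂=0  J−j₁+j₂=0  j₁+j₂+J+1=6
(j₁±m₁, j₂±m₂, J±M) = (0,5,5,0,0,0)
P² = 2400
sum k=5..5:
  [5] −1/120 = -1/120
S = -1/120
C² = P²·S² = 1/6 ; C = -0.408248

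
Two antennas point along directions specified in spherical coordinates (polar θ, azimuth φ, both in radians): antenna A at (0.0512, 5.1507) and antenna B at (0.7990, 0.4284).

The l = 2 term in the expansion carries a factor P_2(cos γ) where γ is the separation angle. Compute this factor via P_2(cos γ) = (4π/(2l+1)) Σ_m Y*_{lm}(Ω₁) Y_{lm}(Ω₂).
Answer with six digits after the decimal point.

Summing Y*_{l m}(θ₁,φ₁)·Y_{l m}(θ₂,φ₂) over m ∈ [−2, 2]; prefactor 4π/(2·2+1) = 2.513274:
  term(m=-2) = -0.000201-0.000004i   from Y*(Ω₁)=-0.000647-0.000778i, Y(Ω₂)=+0.129918-0.149934i
  term(m=-1) = +0.000151-0.015246i   from Y*(Ω₁)=+0.016758-0.035753i, Y(Ω₂)=+0.351237-0.160405i
  term(m=+0) = +0.090996+0.000000i   from Y*(Ω₁)=+0.628305-0.000000i, Y(Ω₂)=+0.144828+0.000000i
  term(m=+1) = +0.000151+0.015246i   from Y*(Ω₁)=-0.016758-0.035753i, Y(Ω₂)=-0.351237-0.160405i
  term(m=+2) = -0.000201+0.000004i   from Y*(Ω₁)=-0.000647+0.000778i, Y(Ω₂)=+0.129918+0.149934i
Σ over m = +0.090897+0.000000i; ×(4π/5) → +0.228449+0.000000i. Real part: 0.228449

0.228449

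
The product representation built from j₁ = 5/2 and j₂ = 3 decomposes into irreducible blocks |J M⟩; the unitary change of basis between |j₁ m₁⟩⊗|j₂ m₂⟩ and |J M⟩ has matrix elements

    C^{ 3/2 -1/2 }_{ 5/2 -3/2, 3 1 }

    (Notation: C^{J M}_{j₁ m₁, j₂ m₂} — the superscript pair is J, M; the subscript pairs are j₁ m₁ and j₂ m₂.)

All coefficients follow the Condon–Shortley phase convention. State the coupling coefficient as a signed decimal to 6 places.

triangle: 4!*1!*2!/8! = 48/40320
(j±m)!: 1!*4!*4!*2!*1!*2! = 2304
prefactor² = (2J+1)*Δ*N² = 384/35
  k=3: −1/(3!*1!*1!*1!*0!*1!) = -1/6
  k=4: +1/(4!*0!*0!*0!*1!*2!) = 1/48
Σ = -7/48  ⇒  CG² = 384/35*(-7/48)² = 7/30
CG = −√(7/30) = -0.483046

-0.483046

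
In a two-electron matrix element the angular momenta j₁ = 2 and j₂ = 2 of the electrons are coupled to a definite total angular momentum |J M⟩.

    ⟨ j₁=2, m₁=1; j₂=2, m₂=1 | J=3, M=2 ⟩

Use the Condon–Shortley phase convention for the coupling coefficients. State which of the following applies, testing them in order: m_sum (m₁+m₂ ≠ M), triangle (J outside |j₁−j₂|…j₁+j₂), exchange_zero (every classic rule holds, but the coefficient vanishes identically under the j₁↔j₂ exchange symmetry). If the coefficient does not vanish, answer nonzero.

m-sum: m₁+m₂ = 1+1 = 2, M = 2  ✓
triangle: |j₁−j₂| = 0 ≤ J = 3 ≤ j₁+j₂ = 4  ✓
exchange: j₁=j₂ and m₁=m₂, and (−1)^(j₁+j₂−J) = (−1)^1 = −1 forces ⟨j₁m₁;j₂m₂|JM⟩ = −⟨j₂m₂;j₁m₁|JM⟩ = −⟨j₁m₁;j₂m₂|JM⟩ ⇒ the coefficient vanishes identically
Racah sum check: Σ_k collapses to 0 ⇒ CG = 0

exchange_zero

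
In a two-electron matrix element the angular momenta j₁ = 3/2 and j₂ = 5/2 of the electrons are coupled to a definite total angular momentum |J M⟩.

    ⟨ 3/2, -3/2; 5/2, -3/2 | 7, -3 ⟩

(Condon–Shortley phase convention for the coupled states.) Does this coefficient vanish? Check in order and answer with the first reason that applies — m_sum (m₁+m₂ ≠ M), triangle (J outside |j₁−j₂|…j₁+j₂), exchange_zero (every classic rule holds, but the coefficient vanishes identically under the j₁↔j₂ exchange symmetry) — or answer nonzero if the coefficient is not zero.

m-sum: m₁+m₂ = -3/2+(-3/2) = -3, M = -3  ✓
triangle: need |j₁−j₂| ≤ J ≤ j₁+j₂, i.e. J ∈ [1, 4]; J = 7 is outside ✗ ⇒ coefficient is 0

triangle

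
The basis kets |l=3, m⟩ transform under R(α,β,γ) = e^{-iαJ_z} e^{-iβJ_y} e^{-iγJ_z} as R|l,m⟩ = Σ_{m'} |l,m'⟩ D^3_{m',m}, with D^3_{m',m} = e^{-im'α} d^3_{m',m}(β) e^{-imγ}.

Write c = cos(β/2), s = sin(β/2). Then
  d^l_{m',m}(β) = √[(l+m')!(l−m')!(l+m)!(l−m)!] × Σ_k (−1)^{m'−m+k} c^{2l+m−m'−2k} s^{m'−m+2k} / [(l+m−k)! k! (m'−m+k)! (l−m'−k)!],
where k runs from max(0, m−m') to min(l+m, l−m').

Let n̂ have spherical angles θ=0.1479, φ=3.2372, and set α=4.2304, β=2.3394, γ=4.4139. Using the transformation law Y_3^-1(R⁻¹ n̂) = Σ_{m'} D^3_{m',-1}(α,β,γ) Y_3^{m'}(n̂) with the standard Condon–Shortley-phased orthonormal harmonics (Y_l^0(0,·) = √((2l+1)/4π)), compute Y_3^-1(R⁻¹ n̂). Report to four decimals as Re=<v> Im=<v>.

Re=0.1091 Im=0.2213

Need the full column D^3_{m',-1} for m'=−3..3 at α=4.2304, β=2.3394, γ=4.4139.
cos(β/2)=0.390428, sin(β/2)=0.920634
d^3_{-3,-1}: single k=2 term ⇒ +0.076275;  D = -0.013179-0.075128i
d^3_{-2,-1}: k∈[1..2] ⇒ +0.026411 -0.293706 = -0.267295;  D = -0.254690-0.081115i
d^3_{-1,-1}: k∈[0..2] ⇒ +0.003542 -0.157553 +0.657022 = +0.503011;  D = -0.357428+0.353928i
d^3_{0,-1}: k∈[0..2] ⇒ -0.028932 +0.482608 -0.894469 = -0.440793;  D = +0.129627+0.421302i
d^3_{1,-1}: k∈[0..2] ⇒ +0.118165 -0.876030 +0.608865 = -0.149000;  D = -0.146499-0.027188i
d^3_{2,-1}: k∈[0..1] ⇒ -0.293706 +0.816535 = +0.522829;  D = -0.322817+0.411265i
d^3_{3,-1}: single k=0 term ⇒ +0.424106;  D = -0.174218-0.386671i
Y_3^{m'}(θ=0.1479,φ=3.2372) and Σ D·Y over m':
  (-0.0132-0.0751i)·(-0.0013+0.0004i)  (-0.2547-0.0811i)·(+0.0216-0.0042i)  (-0.3574+0.3539i)·(-0.1845+0.0177i)  (+0.1296+0.4213i)·(+0.6981+0.0000i)  (-0.1465-0.0272i)·(+0.1845+0.0177i)  (-0.3228+0.4113i)·(+0.0216+0.0042i)  (-0.1742-0.3867i)·(+0.0013+0.0004i)
Y_3^-1(R⁻¹ n̂) = +0.109096+0.221260i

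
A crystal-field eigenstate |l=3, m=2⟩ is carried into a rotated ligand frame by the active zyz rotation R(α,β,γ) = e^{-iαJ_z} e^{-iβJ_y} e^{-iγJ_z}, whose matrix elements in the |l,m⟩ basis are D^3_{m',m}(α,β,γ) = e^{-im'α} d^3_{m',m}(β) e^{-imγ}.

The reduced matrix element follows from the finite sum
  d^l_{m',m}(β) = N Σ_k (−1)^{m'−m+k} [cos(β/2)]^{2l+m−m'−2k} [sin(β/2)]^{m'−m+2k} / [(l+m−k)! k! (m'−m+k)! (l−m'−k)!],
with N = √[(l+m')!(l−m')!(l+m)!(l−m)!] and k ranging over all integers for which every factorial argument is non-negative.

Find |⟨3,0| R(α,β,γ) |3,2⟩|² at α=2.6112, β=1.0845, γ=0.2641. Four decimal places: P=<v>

First d^3_{0,2}(β=1.0845), then the phase factors e^{-i(0)α} and e^{-i(2)γ}:
With c≡cos(β/2)=0.856550 and s≡sin(β/2)=0.516065, N=[6·6·120·1]^{1/2}=65.726707
Admissible k: 2..3 (factorial args all ≥0)
  k=2: (−1)^0·65.7267/(12)·0.8565^4·0.5161^2 = +0.785198
  k=3: (−1)^1·65.7267/(12)·0.8565^2·0.5161^4 = -0.285024
d^3_{0,2}(1.0845) = +0.785198 -0.285024 = +0.500173
|D^3_{0,2}|² = |d^3_{0,2}(β)|² = (+0.500173)² = 0.250173 (the z-rotation phases have unit modulus)

P=0.2502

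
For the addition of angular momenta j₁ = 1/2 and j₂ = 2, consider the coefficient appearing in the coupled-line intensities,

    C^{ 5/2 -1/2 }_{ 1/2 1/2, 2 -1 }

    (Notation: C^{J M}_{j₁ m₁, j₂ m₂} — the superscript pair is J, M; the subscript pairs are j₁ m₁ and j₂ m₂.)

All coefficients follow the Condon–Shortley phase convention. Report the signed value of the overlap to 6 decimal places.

+0.632456  (= +√(2/5))

√[6·0!1!4!/6! · 1!0!1!3!2!3!] = √(72/5)
  +(−1)^0/∏(0,0,0,1,1,3)! = 1/6  (running 1/6)
⟨..|..⟩ = √(72/5)·(1/6) = +0.632456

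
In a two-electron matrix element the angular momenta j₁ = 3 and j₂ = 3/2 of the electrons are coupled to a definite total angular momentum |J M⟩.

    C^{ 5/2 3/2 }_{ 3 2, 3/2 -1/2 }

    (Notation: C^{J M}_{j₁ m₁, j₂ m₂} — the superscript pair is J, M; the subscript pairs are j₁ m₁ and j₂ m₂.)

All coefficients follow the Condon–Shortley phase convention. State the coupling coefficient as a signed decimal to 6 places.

+√(1/14) ≈ +0.267261

triangle: 2!×4!×1!/8! = 48/40320
(j±m)!: 5!×1!×1!×2!×4!×1! = 5760
prefactor² = (2J+1)×Δ×N² = 288/7
  k=0: +1/(0!×2!×1!×1!×3!×0!) = 1/12
  k=1: −1/(1!×1!×0!×0!×4!×1!) = -1/24
Σ = 1/24  ⇒  CG² = 288/7×(1/24)² = 1/14
CG = +√(1/14) = +0.267261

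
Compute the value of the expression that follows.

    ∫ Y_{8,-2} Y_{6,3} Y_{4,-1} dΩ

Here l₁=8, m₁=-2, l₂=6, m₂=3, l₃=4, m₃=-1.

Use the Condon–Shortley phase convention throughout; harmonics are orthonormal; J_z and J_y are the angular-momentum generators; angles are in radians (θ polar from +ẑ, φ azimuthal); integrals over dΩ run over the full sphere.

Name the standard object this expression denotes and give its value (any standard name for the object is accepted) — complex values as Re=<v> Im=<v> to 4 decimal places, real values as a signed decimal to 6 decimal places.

Gaunt coefficient, -0.117096

This is a Gaunt coefficient — the integral of a triple product of spherical harmonics over the sphere.
Rules hold: Σm=0, L=18 even, 2≤4≤14.
N = 17·13·9 = 1989
Δ = 10!·6!·2!/19! = 1/23279256
Racah Σ t=4..6: t=4:+1/1658880 t=5:−1/518400 t=6:+1/1658880 = -1/1382400
⇒ 3j(8 6 4; 0 0 0)² = 504/46189, sgn -1
Racah Σ t=7..9: t=7:−1/2177280 t=8:+1/3870720 t=9:−1/87091200 = -37/174182400
⇒ 3j(8 6 4; -2 3 -1)² = 20535/2586584, sgn +1
4πI² = N·(3j₀)²·(3jₘ)² = 1663335/9653501
I = -1·√(0.172304/4π) = -0.11709612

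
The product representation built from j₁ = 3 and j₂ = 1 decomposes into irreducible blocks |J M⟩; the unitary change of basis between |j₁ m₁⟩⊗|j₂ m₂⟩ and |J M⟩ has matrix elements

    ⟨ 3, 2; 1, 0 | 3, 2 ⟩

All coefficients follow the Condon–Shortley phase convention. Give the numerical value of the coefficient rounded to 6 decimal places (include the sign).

j₁+j₂−J=1  J+j₁−j₂=5  J−j₁+j₂=1  j₁+j₂+J+1=8
(j₁±m₁, j₂±m₂, J±M) = (5,1,1,1,5,1)
P² = 300
sum k=0..1:
  [0] +1/24 = 1/24
  [1] −1/120 = -1/120
S = 1/30
C² = P²·S² = 1/3 ; C = +0.577350

+√(1/3) = +0.577350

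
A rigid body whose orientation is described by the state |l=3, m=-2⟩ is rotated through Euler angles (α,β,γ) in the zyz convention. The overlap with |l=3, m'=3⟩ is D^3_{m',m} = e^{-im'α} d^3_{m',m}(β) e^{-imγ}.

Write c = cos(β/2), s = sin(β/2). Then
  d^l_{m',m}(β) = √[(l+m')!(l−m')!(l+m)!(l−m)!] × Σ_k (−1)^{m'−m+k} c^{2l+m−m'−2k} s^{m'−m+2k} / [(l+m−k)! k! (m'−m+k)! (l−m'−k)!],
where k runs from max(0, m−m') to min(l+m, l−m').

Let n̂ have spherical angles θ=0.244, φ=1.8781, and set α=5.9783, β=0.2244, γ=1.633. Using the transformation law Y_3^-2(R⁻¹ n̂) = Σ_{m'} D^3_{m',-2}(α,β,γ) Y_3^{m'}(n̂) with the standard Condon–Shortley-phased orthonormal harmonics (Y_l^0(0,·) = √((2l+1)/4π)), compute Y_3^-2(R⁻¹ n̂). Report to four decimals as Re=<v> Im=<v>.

Re=-0.0621 Im=-0.1387

Need the full column D^3_{m',-2} for m'=−3..3 at α=5.9783, β=0.2244, γ=1.6330.
cos(β/2)=0.993712, sin(β/2)=0.111965
d^3_{-3,-2}: single k=1 term ⇒ +0.265742;  D = -0.186994+0.188817i
d^3_{-2,-2}: k∈[0..1] ⇒ +0.962861 -0.061119 = +0.901742;  D = -0.797596+0.420690i
d^3_{-1,-2}: k∈[0..1] ⇒ -0.343071 +0.008711 = -0.334361;  D = +0.328930-0.060018i
d^3_{0,-2}: k∈[0..1] ⇒ +0.066952 -0.000850 = +0.066102;  D = -0.065591-0.008202i
d^3_{1,-2}: k∈[0..1] ⇒ -0.008711 +0.000055 = -0.008655;  D = +0.007870+0.003603i
d^3_{2,-2}: k∈[0..1] ⇒ +0.000776 -0.000002 = +0.000774;  D = -0.000575-0.000519i
d^3_{3,-2}: single k=0 term ⇒ -0.000043;  D = +0.000022+0.000037i
Y_3^{m'}(θ=0.244,φ=1.8781) and Σ D·Y over m':
  (-0.1870+0.1888i)·(+0.0047+0.0036i)  (-0.7976+0.4207i)·(-0.0473+0.0334i)  (+0.3289-0.0600i)·(-0.0876-0.2760i)  (-0.0656-0.0082i)·(+0.6186+0.0000i)  (+0.0079+0.0036i)·(+0.0876-0.2760i)  (-0.0006-0.0005i)·(-0.0473-0.0334i)  (+0.0000+0.0000i)·(-0.0047+0.0036i)
Y_3^-2(R⁻¹ n̂) = -0.062121-0.138694i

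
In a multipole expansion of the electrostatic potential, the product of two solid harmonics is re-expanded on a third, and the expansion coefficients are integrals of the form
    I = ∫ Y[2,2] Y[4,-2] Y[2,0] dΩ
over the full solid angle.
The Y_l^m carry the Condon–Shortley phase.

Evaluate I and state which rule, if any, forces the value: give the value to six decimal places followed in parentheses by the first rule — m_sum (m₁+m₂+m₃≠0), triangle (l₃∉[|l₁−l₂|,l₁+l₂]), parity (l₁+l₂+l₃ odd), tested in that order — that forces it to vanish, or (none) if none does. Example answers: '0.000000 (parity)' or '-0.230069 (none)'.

0.156078 (none)

Checks pass: Σm=0; 8 even; l₃=2∈[2,6].
(2·2+1)(2·4+1)(2·2+1) = 225
Δ: 4! 0! 4! / 9! → 1/630
sum: t=2:+1/16 = 1/16
3j²(2 4 2; 0 0 0) = Δ·Π!·Σ² = 2/35  (sign +1)
sum: t=0:+1/96 = 1/96
3j²(2 4 2; 2 -2 0) = Δ·Π!·Σ² = 1/42  (sign +1)
combine: 4πI² = 225·2/35·1/42 = 15/49
take √, sign +1: I = 0.15607835
No selection rule forces the value: the integral is nonzero (none).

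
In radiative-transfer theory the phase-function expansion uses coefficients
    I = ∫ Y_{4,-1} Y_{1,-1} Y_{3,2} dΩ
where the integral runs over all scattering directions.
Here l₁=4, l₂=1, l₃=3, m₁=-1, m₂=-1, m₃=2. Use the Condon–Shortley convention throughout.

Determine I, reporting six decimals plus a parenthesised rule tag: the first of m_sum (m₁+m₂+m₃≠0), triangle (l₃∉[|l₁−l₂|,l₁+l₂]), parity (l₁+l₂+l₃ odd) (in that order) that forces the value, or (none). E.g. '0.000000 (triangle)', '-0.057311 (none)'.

Checks pass: Σm=0; 8 even; l₃=3∈[3,5].
(2·4+1)(2·1+1)(2·3+1) = 189
Δ: 2! 6! 0! / 9! → 1/252
sum: t=1:−1/36 = -1/36
3j²(4 1 3; 0 0 0) = Δ·Π!·Σ² = 4/63  (sign +1)
sum: t=0:+1/240 = 1/240
3j²(4 1 3; -1 -1 2) = Δ·Π!·Σ² = 1/84  (sign -1)
combine: 4πI² = 189·4/63·1/84 = 1/7
take √, sign -1: I = -0.10662181
No selection rule forces the value: the integral is nonzero (none).

-0.106622 (none)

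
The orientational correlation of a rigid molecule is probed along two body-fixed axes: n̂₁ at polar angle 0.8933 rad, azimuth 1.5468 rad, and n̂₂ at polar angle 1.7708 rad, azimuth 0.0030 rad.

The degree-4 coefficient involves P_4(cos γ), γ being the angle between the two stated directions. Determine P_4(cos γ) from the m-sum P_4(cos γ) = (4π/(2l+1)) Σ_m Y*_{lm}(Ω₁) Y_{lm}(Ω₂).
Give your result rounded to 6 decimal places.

Expand P_4 via completeness: Σ_{m} conj(Y_{4,m}) at Ω₁ times Y_{4,m} at Ω₂ —
  [-4]  conj(Y_{4,-4})(Ω₁) = (0.162336, -0.015630) ; Y_{4,-4}(Ω₂) = (0.408258, -0.004899) ; Δ = (0.066198, -0.007176)
  [-3]  conj(Y_{4,-3})(Ω₁) = (-0.026693, -0.370150) ; Y_{4,-3}(Ω₂) = (-0.234087, 0.002107) ; Δ = (0.007028, 0.086591)
  [-2]  conj(Y_{4,-2})(Ω₁) = (-0.355086, 0.017055) ; Y_{4,-2}(Ω₂) = (-0.232536, 0.001395) ; Δ = (0.082546, -0.004461)
  [-1]  conj(Y_{4,-1})(Ω₁) = (-0.001383, -0.057624) ; Y_{4,-1}(Ω₂) = (0.250896, -0.000753) ; Δ = (-0.000390, -0.014457)
  [+0]  conj(Y_{4,0})(Ω₁) = (-0.357991, -0.000000) ; Y_{4,0}(Ω₂) = (0.197861, 0.000000) ; Δ = (-0.070833, -0.000000)
  [+1]  conj(Y_{4,1})(Ω₁) = (0.001383, -0.057624) ; Y_{4,1}(Ω₂) = (-0.250896, -0.000753) ; Δ = (-0.000390, 0.014457)
  [+2]  conj(Y_{4,2})(Ω₁) = (-0.355086, -0.017055) ; Y_{4,2}(Ω₂) = (-0.232536, -0.001395) ; Δ = (0.082546, 0.004461)
  [+3]  conj(Y_{4,3})(Ω₁) = (0.026693, -0.370150) ; Y_{4,3}(Ω₂) = (0.234087, 0.002107) ; Δ = (0.007028, -0.086591)
  [+4]  conj(Y_{4,4})(Ω₁) = (0.162336, 0.015630) ; Y_{4,4}(Ω₂) = (0.408258, 0.004899) ; Δ = (0.066198, 0.007176)
Σ over m = (0.239933, -0.000000); ×(4π/9) → (0.335009, -0.000000). Real part: 0.335009

0.335009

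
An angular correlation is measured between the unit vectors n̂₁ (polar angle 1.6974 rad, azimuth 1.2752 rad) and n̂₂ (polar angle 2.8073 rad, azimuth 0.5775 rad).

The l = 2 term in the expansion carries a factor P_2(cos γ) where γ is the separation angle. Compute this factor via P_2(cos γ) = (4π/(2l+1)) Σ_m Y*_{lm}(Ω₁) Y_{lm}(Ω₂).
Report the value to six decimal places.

Expand P_2 via completeness: Σ_{m} conj(Y_{2,m}) at Ω₁ times Y_{2,m} at Ω₂ —
  term(m=-2) = 0.00276 + 0.01556j   from Y*(Ω₁)=-0.31560 + 0.21186j, Y(Ω₂)=0.01680 - 0.03804j
  term(m=-1) = 0.01776 + 0.01489j   from Y*(Ω₁)=-0.02819 - 0.09257j, Y(Ω₂)=-0.20061 + 0.13072j
  term(m=+0) = -0.15884 + 0.00000j   from Y*(Ω₁)=-0.30031 + 0.00000j, Y(Ω₂)=0.52893 + 0.00000j
  term(m=+1) = 0.01776 - 0.01489j   from Y*(Ω₁)=0.02819 - 0.09257j, Y(Ω₂)=0.20061 + 0.13072j
  term(m=+2) = 0.00276 - 0.01556j   from Y*(Ω₁)=-0.31560 - 0.21186j, Y(Ω₂)=0.01680 + 0.03804j
Total Σ_m = -0.11781 + 0.00000j. Multiply by 2.513274: -0.29610 + 0.00000j. P_2(cos γ) = -0.296096

-0.296096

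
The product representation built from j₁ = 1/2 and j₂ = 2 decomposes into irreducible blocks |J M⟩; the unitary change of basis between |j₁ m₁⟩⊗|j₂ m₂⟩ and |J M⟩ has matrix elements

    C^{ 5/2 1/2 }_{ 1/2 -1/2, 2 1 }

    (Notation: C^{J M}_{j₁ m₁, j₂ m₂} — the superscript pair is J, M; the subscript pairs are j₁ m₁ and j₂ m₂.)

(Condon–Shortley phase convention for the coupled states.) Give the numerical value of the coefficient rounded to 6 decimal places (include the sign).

+√(2/5) ≈ +0.632456

j₁+j₂−J=0  J+j₁−j₂=1  J−j₁+j₂=4  j₁+j₂+J+1=6
(j₁±m₁, j₂±m₂, J±M) = (0,1,3,1,3,2)
P² = 72/5
sum k=0..0:
  [0] +1/6 = 1/6
S = 1/6
C² = P²·S² = 2/5 ; C = +0.632456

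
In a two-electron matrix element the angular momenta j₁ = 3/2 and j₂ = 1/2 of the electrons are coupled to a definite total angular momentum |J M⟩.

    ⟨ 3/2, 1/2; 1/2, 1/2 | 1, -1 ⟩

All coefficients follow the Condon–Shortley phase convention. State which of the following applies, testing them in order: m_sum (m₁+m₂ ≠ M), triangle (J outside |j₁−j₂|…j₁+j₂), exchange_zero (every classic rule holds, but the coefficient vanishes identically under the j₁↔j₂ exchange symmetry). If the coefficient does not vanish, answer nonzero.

m_sum

m-sum: m₁+m₂ = 1/2+1/2 = 1, M = -1  ✗ ⇒ coefficient is 0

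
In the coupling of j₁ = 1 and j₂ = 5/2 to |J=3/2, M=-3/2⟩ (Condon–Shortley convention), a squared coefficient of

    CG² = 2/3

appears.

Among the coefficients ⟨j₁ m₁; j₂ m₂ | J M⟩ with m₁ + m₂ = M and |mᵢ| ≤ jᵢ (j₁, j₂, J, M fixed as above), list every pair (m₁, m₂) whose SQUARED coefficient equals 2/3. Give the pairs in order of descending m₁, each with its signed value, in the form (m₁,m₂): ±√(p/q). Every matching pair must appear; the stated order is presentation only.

Admissible pairs with m₁+m₂ = M = -3/2: (-1,-1/2), (0,-3/2), (1,-5/2)
  (m₁,m₂)=(1,-5/2): CG² = 2/3, CG = +√(2/3)   ← matches the target
  (m₁,m₂)=(0,-3/2): CG² = 4/15, CG = −√(4/15)
  (m₁,m₂)=(-1,-1/2): CG² = 1/15, CG = +√(1/15)
Pairs with CG² = 2/3: (1,-5/2): +√(2/3)

(1,-5/2): +√(2/3)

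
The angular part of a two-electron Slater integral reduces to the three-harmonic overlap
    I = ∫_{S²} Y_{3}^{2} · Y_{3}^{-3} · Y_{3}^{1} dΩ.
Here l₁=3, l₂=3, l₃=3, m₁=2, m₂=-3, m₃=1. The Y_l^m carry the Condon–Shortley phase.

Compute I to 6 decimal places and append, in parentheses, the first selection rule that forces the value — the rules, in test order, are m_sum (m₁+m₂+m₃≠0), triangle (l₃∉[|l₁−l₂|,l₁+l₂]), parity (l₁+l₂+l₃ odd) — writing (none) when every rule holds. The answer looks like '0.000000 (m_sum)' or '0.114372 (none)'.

Σlᵢ=9 odd — θ-integrand is odd under cosθ→−cosθ; I=0

0.000000 (parity)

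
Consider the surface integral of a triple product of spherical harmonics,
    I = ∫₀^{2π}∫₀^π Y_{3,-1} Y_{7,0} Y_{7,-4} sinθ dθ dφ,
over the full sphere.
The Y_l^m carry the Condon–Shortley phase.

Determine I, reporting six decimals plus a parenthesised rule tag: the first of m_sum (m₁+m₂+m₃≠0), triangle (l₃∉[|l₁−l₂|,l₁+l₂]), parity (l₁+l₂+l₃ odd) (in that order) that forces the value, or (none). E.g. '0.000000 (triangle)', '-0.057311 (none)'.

-1 + 0 − 4 = -5 ≠ 0: azimuthal integral kills it; I = 0

0.000000 (m_sum)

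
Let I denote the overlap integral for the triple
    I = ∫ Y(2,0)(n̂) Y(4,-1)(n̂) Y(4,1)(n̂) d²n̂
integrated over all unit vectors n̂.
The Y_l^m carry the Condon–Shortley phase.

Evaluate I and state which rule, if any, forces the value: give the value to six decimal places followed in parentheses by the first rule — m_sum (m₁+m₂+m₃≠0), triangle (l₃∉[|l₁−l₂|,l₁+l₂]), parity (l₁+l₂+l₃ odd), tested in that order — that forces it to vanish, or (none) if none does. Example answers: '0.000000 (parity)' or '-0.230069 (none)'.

-0.139264 (none)

m-sum 0 ✓  L=10 even ✓  2≤4≤6 ✓
Π(2lᵢ+1) = 5×9×9 = 405
triangle coeff Δ(2,4,4) = 1/13860
Σ_t [0,2]: t=0:+1/192 t=1:−1/36 t=2:+1/192 = -5/288
(3j)²=20/693 [(2 4 4; 0 0 0)], sign=-1
Σ_t [0,2]: t=0:+1/144 t=1:−1/48 t=2:+1/480 = -17/1440
(3j)²=289/13860 [(2 4 4; 0 -1 1)], sign=+1
⇒ 4πI² = 1445/5929
I = (-1)√(1445/5929/(4π)) = -0.13926381
No selection rule forces the value: the integral is nonzero (none).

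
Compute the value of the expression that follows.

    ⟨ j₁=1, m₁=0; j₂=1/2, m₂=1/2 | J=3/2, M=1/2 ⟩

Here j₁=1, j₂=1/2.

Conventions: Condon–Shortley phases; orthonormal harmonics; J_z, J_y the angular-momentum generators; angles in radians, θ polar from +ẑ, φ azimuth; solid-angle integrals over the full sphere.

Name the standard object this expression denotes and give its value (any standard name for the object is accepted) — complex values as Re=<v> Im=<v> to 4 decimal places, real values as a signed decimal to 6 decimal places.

Clebsch–Gordan coefficient, +√(2/3) ≈ +0.816497

This is a Clebsch–Gordan (vector-coupling) coefficient.
√[4·0!2!1!/4! · 1!1!1!0!2!1!] = √(2/3)
  +(−1)^0/∏(0,0,1,1,1,0)! = 1  (running 1)
⟨..|..⟩ = √(2/3)·(1) = +0.816497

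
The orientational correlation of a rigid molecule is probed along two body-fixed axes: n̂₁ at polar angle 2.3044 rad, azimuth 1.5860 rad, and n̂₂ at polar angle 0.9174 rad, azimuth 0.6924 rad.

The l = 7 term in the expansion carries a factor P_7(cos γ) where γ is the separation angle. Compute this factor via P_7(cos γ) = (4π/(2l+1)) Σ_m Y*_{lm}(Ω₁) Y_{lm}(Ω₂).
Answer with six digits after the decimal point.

0.080896

Summing Y*_{l m}(θ₁,φ₁)·Y_{l m}(θ₂,φ₂) over m ∈ [−7, 7]; prefactor 4π/(2·7+1) = 0.837758:
  [-7]  conj(Y_{7,-7})(Ω₁) = 0.00663 - 0.06202j ; Y_{7,-7}(Ω₂) = 0.01333 + 0.09861j ; Δ = 0.00620 - 0.00017j
  [-6]  conj(Y_{7,-6})(Ω₁) = 0.20949 + 0.01916j ; Y_{7,-6}(Ω₂) = -0.15092 + 0.24180j ; Δ = -0.03625 + 0.04776j
  [-5]  conj(Y_{7,-5})(Ω₁) = -0.03042 + 0.39934j ; Y_{7,-5}(Ω₂) = -0.41811 + 0.13875j ; Δ = -0.04269 - 0.17119j
  [-4]  conj(Y_{7,-4})(Ω₁) = -0.42214 - 0.02570j ; Y_{7,-4}(Ω₂) = -0.29799 - 0.11626j ; Δ = 0.12281 + 0.05674j
  [-3]  conj(Y_{7,-3})(Ω₁) = 0.00445 - 0.09743j ; Y_{7,-3}(Ω₂) = 0.05002 + 0.09019j ; Δ = 0.00901 - 0.00447j
  [-2]  conj(Y_{7,-2})(Ω₁) = -0.32199 - 0.00979j ; Y_{7,-2}(Ω₂) = -0.06788 + 0.36073j ; Δ = 0.02539 - 0.11549j
  [-1]  conj(Y_{7,-1})(Ω₁) = 0.00383 - 0.25188j ; Y_{7,-1}(Ω₂) = -0.04135 + 0.03430j ; Δ = 0.00848 + 0.01055j
  [+0]  conj(Y_{7,0})(Ω₁) = -0.25565 + 0.00000j ; Y_{7,0}(Ω₂) = 0.34945 + 0.00000j ; Δ = -0.08934 + 0.00000j
  [+1]  conj(Y_{7,1})(Ω₁) = -0.00383 - 0.25188j ; Y_{7,1}(Ω₂) = 0.04135 + 0.03430j ; Δ = 0.00848 - 0.01055j
  [+2]  conj(Y_{7,2})(Ω₁) = -0.32199 + 0.00979j ; Y_{7,2}(Ω₂) = -0.06788 - 0.36073j ; Δ = 0.02539 + 0.11549j
  [+3]  conj(Y_{7,3})(Ω₁) = -0.00445 - 0.09743j ; Y_{7,3}(Ω₂) = -0.05002 + 0.09019j ; Δ = 0.00901 + 0.00447j
  [+4]  conj(Y_{7,4})(Ω₁) = -0.42214 + 0.02570j ; Y_{7,4}(Ω₂) = -0.29799 + 0.11626j ; Δ = 0.12281 - 0.05674j
  [+5]  conj(Y_{7,5})(Ω₁) = 0.03042 + 0.39934j ; Y_{7,5}(Ω₂) = 0.41811 + 0.13875j ; Δ = -0.04269 + 0.17119j
  [+6]  conj(Y_{7,6})(Ω₁) = 0.20949 - 0.01916j ; Y_{7,6}(Ω₂) = -0.15092 - 0.24180j ; Δ = -0.03625 - 0.04776j
  [+7]  conj(Y_{7,7})(Ω₁) = -0.00663 - 0.06202j ; Y_{7,7}(Ω₂) = -0.01333 + 0.09861j ; Δ = 0.00620 + 0.00017j
Accumulated sum 0.09656 - 0.00000j; after 4π/(2l+1) scaling, 0.08090 - 0.00000j ⇒ P_7 = 0.080896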